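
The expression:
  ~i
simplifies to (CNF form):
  ~i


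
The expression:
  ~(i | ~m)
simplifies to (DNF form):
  m & ~i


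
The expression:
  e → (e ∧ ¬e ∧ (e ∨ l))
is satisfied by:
  {e: False}


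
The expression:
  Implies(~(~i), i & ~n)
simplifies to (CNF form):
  ~i | ~n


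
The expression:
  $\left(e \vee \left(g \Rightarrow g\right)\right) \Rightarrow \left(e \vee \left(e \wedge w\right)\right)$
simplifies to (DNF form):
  $e$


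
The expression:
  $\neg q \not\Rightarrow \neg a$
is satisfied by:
  {a: True, q: False}


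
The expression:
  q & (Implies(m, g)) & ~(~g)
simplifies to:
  g & q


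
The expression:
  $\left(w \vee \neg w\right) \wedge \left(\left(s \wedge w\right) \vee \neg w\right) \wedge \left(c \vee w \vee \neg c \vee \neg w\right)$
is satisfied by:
  {s: True, w: False}
  {w: False, s: False}
  {w: True, s: True}


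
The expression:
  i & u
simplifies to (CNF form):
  i & u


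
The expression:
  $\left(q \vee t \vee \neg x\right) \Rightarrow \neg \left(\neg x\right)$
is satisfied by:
  {x: True}


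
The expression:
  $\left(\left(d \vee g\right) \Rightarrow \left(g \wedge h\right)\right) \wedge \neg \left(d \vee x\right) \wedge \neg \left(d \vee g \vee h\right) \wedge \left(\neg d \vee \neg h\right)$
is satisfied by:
  {x: False, g: False, d: False, h: False}


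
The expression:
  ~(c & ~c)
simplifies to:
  True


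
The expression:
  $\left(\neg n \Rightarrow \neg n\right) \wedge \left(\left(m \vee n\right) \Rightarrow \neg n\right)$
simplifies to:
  $\neg n$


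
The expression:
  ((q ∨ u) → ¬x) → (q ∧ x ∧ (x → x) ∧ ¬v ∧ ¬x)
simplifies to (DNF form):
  (q ∧ x) ∨ (u ∧ x)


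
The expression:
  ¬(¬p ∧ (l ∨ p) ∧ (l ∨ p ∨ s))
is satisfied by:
  {p: True, l: False}
  {l: False, p: False}
  {l: True, p: True}


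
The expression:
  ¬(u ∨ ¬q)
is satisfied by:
  {q: True, u: False}


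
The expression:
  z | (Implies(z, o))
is always true.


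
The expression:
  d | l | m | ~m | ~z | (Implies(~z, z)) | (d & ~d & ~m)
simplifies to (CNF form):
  True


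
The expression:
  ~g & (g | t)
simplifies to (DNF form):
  t & ~g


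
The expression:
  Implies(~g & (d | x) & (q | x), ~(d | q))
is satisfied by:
  {g: True, q: False, d: False, x: False}
  {x: True, g: True, q: False, d: False}
  {d: True, g: True, q: False, x: False}
  {x: True, d: True, g: True, q: False}
  {q: True, g: True, x: False, d: False}
  {x: True, q: True, g: True, d: False}
  {d: True, q: True, g: True, x: False}
  {x: True, d: True, q: True, g: True}
  {d: False, g: False, q: False, x: False}
  {x: True, d: False, g: False, q: False}
  {d: True, x: False, g: False, q: False}
  {q: True, d: False, g: False, x: False}


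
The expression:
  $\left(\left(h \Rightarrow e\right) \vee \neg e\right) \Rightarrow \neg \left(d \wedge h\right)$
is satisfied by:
  {h: False, d: False}
  {d: True, h: False}
  {h: True, d: False}


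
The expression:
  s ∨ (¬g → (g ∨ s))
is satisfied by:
  {g: True, s: True}
  {g: True, s: False}
  {s: True, g: False}


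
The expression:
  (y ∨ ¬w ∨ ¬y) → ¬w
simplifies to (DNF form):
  ¬w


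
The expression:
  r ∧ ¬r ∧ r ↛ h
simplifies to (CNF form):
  False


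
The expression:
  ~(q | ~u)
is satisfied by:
  {u: True, q: False}


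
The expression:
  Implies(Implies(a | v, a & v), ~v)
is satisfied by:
  {v: False, a: False}
  {a: True, v: False}
  {v: True, a: False}


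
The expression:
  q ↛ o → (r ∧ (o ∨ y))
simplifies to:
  o ∨ (r ∧ y) ∨ ¬q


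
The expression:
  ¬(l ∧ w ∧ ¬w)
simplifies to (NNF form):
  True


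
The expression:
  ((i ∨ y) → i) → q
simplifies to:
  q ∨ (y ∧ ¬i)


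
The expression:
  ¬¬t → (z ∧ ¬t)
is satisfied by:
  {t: False}


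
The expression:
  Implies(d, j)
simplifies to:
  j | ~d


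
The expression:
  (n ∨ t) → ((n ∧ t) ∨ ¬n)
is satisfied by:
  {t: True, n: False}
  {n: False, t: False}
  {n: True, t: True}


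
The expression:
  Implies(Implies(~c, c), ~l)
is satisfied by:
  {l: False, c: False}
  {c: True, l: False}
  {l: True, c: False}


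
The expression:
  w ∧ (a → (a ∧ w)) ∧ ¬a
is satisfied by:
  {w: True, a: False}


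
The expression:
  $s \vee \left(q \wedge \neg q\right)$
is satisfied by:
  {s: True}


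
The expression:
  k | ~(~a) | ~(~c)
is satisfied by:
  {a: True, k: True, c: True}
  {a: True, k: True, c: False}
  {a: True, c: True, k: False}
  {a: True, c: False, k: False}
  {k: True, c: True, a: False}
  {k: True, c: False, a: False}
  {c: True, k: False, a: False}


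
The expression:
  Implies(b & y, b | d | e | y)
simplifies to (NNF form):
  True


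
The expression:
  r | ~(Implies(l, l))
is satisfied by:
  {r: True}


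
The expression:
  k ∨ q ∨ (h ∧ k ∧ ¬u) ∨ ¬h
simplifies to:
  k ∨ q ∨ ¬h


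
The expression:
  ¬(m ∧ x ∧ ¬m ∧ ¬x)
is always true.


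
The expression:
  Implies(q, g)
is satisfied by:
  {g: True, q: False}
  {q: False, g: False}
  {q: True, g: True}


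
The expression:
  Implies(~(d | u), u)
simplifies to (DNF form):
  d | u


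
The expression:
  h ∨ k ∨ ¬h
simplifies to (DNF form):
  True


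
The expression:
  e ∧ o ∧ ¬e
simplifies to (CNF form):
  False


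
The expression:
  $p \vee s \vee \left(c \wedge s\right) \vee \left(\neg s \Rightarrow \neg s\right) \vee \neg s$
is always true.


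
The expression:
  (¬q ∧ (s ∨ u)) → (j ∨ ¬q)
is always true.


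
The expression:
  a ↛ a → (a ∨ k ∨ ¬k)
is always true.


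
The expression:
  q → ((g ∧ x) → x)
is always true.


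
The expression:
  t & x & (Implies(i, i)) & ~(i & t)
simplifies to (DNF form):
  t & x & ~i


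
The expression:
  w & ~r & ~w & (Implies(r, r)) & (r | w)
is never true.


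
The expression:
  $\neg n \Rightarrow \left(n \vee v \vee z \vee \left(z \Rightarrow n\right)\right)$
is always true.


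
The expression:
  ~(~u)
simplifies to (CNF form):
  u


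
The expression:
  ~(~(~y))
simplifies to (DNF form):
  ~y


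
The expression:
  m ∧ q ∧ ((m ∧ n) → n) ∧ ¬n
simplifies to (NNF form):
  m ∧ q ∧ ¬n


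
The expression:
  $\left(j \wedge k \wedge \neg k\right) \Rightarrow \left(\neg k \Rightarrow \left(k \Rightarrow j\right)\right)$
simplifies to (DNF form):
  $\text{True}$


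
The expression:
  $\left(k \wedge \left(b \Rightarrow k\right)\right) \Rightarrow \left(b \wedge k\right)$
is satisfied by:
  {b: True, k: False}
  {k: False, b: False}
  {k: True, b: True}


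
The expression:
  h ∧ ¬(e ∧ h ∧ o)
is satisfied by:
  {h: True, e: False, o: False}
  {h: True, o: True, e: False}
  {h: True, e: True, o: False}


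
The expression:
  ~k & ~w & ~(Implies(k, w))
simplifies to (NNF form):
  False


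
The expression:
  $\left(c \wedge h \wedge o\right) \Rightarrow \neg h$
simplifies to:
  $\neg c \vee \neg h \vee \neg o$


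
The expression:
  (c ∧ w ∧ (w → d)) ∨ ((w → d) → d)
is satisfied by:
  {d: True, w: True}
  {d: True, w: False}
  {w: True, d: False}


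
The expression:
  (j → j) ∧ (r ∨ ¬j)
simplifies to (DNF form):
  r ∨ ¬j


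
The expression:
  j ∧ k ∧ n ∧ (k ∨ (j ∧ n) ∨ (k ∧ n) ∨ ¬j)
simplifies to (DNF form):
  j ∧ k ∧ n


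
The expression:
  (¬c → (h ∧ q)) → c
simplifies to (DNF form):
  c ∨ ¬h ∨ ¬q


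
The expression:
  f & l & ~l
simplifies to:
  False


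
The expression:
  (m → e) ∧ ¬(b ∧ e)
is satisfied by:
  {m: False, e: False, b: False}
  {b: True, m: False, e: False}
  {e: True, m: False, b: False}
  {e: True, m: True, b: False}


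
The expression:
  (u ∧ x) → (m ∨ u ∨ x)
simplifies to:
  True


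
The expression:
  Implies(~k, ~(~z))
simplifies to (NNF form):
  k | z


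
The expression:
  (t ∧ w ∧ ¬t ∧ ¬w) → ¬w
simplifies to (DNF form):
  True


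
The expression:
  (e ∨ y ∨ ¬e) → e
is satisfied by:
  {e: True}


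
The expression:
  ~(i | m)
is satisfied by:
  {i: False, m: False}


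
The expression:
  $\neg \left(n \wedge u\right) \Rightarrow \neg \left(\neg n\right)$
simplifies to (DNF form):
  $n$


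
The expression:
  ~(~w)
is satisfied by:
  {w: True}


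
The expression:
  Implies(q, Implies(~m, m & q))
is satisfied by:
  {m: True, q: False}
  {q: False, m: False}
  {q: True, m: True}


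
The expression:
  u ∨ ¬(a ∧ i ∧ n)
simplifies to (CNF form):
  u ∨ ¬a ∨ ¬i ∨ ¬n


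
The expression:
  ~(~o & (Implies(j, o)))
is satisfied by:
  {o: True, j: True}
  {o: True, j: False}
  {j: True, o: False}


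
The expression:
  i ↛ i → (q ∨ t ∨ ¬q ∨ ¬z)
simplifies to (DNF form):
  True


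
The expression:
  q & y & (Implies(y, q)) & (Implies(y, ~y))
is never true.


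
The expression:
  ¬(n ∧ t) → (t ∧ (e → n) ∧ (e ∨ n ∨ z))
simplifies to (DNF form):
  (n ∧ t) ∨ (n ∧ t ∧ z) ∨ (n ∧ t ∧ ¬e) ∨ (t ∧ z ∧ ¬e)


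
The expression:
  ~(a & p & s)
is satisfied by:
  {s: False, p: False, a: False}
  {a: True, s: False, p: False}
  {p: True, s: False, a: False}
  {a: True, p: True, s: False}
  {s: True, a: False, p: False}
  {a: True, s: True, p: False}
  {p: True, s: True, a: False}


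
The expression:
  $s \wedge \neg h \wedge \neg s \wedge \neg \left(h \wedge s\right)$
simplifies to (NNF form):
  $\text{False}$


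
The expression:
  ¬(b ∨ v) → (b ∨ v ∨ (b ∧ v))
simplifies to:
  b ∨ v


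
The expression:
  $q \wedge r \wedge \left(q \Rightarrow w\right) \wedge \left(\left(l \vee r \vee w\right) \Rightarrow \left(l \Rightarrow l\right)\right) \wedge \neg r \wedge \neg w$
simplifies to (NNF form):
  $\text{False}$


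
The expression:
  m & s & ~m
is never true.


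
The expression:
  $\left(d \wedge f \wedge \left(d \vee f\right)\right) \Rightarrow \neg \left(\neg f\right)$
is always true.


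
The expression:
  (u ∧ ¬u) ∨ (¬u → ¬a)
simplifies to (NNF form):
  u ∨ ¬a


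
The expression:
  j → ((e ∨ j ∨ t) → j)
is always true.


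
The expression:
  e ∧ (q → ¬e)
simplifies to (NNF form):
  e ∧ ¬q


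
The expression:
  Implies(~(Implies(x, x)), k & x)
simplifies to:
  True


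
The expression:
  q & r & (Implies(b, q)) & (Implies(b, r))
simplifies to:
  q & r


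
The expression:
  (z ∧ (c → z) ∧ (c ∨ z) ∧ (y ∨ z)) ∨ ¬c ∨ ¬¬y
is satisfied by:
  {y: True, z: True, c: False}
  {y: True, c: False, z: False}
  {z: True, c: False, y: False}
  {z: False, c: False, y: False}
  {y: True, z: True, c: True}
  {y: True, c: True, z: False}
  {z: True, c: True, y: False}


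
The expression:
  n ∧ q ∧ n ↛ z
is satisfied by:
  {q: True, n: True, z: False}


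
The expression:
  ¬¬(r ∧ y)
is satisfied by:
  {r: True, y: True}


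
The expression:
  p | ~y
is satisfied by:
  {p: True, y: False}
  {y: False, p: False}
  {y: True, p: True}


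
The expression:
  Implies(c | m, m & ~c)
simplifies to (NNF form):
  ~c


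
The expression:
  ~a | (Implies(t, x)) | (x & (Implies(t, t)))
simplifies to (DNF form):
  x | ~a | ~t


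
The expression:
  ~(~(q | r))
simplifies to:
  q | r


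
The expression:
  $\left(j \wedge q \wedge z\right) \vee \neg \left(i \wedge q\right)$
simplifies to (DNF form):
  $\left(j \wedge z\right) \vee \neg i \vee \neg q$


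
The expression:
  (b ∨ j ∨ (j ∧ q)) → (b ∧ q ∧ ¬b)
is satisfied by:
  {j: False, b: False}


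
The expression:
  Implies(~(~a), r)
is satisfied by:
  {r: True, a: False}
  {a: False, r: False}
  {a: True, r: True}


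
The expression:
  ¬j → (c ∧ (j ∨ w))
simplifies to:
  j ∨ (c ∧ w)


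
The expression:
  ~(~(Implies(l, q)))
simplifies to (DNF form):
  q | ~l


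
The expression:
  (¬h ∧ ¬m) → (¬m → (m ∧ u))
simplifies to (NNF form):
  h ∨ m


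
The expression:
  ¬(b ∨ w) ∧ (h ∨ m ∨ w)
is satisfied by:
  {m: True, h: True, w: False, b: False}
  {m: True, h: False, w: False, b: False}
  {h: True, b: False, m: False, w: False}


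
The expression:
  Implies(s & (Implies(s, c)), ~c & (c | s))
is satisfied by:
  {s: False, c: False}
  {c: True, s: False}
  {s: True, c: False}


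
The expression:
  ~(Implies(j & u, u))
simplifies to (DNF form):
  False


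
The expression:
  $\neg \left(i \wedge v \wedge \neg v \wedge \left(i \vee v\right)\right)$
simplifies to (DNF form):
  $\text{True}$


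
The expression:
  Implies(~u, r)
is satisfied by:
  {r: True, u: True}
  {r: True, u: False}
  {u: True, r: False}


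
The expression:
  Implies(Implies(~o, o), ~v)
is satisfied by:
  {v: False, o: False}
  {o: True, v: False}
  {v: True, o: False}


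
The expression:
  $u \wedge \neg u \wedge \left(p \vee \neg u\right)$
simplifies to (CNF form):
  $\text{False}$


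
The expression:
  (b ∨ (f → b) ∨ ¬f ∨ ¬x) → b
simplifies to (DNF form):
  b ∨ (f ∧ x)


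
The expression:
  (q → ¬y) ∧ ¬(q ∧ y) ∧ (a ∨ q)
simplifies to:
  (a ∧ ¬q) ∨ (q ∧ ¬y)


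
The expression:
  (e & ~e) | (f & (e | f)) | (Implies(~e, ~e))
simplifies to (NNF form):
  True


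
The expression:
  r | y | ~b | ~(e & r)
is always true.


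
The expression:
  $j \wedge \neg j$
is never true.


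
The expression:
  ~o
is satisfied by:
  {o: False}


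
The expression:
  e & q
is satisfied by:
  {e: True, q: True}


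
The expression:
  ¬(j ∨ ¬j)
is never true.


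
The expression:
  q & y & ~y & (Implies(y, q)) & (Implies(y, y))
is never true.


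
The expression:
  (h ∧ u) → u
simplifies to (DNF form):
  True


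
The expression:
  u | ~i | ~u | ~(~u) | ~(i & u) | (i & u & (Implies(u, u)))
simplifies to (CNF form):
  True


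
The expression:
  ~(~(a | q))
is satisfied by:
  {a: True, q: True}
  {a: True, q: False}
  {q: True, a: False}


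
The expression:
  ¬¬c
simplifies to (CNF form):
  c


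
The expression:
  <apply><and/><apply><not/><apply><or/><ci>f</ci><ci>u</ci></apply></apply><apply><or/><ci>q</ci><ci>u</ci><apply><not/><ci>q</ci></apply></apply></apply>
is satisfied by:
  {u: False, f: False}


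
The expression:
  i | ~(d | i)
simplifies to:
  i | ~d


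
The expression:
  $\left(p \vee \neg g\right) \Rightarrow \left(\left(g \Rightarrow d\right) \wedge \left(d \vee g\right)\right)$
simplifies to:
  $d \vee \left(g \wedge \neg p\right)$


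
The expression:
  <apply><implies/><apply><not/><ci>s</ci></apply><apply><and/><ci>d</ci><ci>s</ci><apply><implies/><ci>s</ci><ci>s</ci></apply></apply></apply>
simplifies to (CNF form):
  <ci>s</ci>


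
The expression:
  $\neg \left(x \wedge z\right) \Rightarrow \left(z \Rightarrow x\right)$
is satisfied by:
  {x: True, z: False}
  {z: False, x: False}
  {z: True, x: True}


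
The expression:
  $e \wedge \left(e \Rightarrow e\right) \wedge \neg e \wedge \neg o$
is never true.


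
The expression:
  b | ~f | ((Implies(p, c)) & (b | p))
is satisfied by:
  {b: True, c: True, p: True, f: False}
  {b: True, c: True, p: False, f: False}
  {b: True, p: True, c: False, f: False}
  {b: True, p: False, c: False, f: False}
  {c: True, p: True, b: False, f: False}
  {c: True, p: False, b: False, f: False}
  {p: True, b: False, c: False, f: False}
  {p: False, b: False, c: False, f: False}
  {f: True, b: True, c: True, p: True}
  {f: True, b: True, c: True, p: False}
  {f: True, b: True, p: True, c: False}
  {f: True, b: True, p: False, c: False}
  {f: True, c: True, p: True, b: False}


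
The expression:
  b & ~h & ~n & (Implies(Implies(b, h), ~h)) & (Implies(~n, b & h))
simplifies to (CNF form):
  False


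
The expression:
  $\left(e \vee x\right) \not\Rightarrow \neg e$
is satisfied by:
  {e: True}


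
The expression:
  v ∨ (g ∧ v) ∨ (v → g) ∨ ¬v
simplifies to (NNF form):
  True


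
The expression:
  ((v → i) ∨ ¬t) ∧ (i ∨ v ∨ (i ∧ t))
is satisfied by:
  {i: True, v: True, t: False}
  {i: True, t: False, v: False}
  {i: True, v: True, t: True}
  {i: True, t: True, v: False}
  {v: True, t: False, i: False}


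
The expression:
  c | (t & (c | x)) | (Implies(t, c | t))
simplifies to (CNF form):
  True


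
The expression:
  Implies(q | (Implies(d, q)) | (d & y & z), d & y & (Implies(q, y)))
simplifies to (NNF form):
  d & (y | ~q)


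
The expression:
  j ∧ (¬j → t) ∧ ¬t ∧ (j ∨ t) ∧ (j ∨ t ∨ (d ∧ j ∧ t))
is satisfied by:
  {j: True, t: False}


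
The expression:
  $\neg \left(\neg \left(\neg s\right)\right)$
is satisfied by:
  {s: False}


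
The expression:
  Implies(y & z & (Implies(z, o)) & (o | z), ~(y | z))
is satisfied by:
  {o: False, z: False, y: False}
  {y: True, o: False, z: False}
  {z: True, o: False, y: False}
  {y: True, z: True, o: False}
  {o: True, y: False, z: False}
  {y: True, o: True, z: False}
  {z: True, o: True, y: False}


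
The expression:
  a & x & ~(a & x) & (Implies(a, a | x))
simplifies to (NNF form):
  False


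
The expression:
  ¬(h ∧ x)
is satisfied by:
  {h: False, x: False}
  {x: True, h: False}
  {h: True, x: False}


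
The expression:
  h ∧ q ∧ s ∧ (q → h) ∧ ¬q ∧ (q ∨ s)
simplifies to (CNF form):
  False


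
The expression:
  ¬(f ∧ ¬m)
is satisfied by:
  {m: True, f: False}
  {f: False, m: False}
  {f: True, m: True}


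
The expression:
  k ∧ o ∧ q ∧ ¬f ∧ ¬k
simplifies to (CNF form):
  False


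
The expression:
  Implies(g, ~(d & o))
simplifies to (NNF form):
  ~d | ~g | ~o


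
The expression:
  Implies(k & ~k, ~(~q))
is always true.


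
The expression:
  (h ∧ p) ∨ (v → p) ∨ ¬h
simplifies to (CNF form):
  p ∨ ¬h ∨ ¬v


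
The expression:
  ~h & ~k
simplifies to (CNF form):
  ~h & ~k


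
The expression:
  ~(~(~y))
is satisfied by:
  {y: False}


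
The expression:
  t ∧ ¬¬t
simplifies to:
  t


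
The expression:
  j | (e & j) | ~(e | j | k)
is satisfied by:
  {j: True, k: False, e: False}
  {e: True, j: True, k: False}
  {j: True, k: True, e: False}
  {e: True, j: True, k: True}
  {e: False, k: False, j: False}


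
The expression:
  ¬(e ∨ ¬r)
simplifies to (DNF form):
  r ∧ ¬e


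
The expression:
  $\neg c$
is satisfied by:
  {c: False}


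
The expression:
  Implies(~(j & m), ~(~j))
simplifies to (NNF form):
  j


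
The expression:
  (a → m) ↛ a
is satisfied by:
  {a: False}


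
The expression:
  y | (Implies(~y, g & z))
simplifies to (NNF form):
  y | (g & z)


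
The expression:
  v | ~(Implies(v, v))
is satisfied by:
  {v: True}


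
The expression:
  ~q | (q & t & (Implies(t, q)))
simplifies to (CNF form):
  t | ~q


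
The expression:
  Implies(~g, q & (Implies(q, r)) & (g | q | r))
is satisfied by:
  {q: True, g: True, r: True}
  {q: True, g: True, r: False}
  {g: True, r: True, q: False}
  {g: True, r: False, q: False}
  {q: True, r: True, g: False}


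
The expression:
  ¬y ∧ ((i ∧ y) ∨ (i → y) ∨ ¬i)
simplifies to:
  ¬i ∧ ¬y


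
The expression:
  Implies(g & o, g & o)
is always true.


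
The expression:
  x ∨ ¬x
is always true.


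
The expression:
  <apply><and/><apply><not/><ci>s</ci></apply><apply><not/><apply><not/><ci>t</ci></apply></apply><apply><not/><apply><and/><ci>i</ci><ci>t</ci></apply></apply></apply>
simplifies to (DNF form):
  <apply><and/><ci>t</ci><apply><not/><ci>i</ci></apply><apply><not/><ci>s</ci></apply></apply>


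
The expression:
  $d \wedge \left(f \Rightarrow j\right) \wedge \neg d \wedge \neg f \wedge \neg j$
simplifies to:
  $\text{False}$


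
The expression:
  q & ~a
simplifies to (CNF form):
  q & ~a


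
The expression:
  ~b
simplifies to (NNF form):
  ~b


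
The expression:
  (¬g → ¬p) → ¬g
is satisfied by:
  {g: False}


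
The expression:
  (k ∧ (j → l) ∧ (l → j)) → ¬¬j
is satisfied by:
  {l: True, j: True, k: False}
  {l: True, j: False, k: False}
  {j: True, l: False, k: False}
  {l: False, j: False, k: False}
  {l: True, k: True, j: True}
  {l: True, k: True, j: False}
  {k: True, j: True, l: False}


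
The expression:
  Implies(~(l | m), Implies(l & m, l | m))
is always true.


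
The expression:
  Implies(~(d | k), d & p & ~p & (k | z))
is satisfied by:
  {d: True, k: True}
  {d: True, k: False}
  {k: True, d: False}


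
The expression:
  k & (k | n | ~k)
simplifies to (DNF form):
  k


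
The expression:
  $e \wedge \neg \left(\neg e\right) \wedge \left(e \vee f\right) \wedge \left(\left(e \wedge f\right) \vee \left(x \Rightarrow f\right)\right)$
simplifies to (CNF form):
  $e \wedge \left(f \vee \neg x\right)$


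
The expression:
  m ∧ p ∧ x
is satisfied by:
  {m: True, p: True, x: True}


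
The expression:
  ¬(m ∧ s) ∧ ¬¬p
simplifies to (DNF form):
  (p ∧ ¬m) ∨ (p ∧ ¬s)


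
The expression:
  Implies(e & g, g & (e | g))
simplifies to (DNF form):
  True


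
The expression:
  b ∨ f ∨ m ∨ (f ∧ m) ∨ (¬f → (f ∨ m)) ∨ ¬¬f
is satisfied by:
  {b: True, m: True, f: True}
  {b: True, m: True, f: False}
  {b: True, f: True, m: False}
  {b: True, f: False, m: False}
  {m: True, f: True, b: False}
  {m: True, f: False, b: False}
  {f: True, m: False, b: False}


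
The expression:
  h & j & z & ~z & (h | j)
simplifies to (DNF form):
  False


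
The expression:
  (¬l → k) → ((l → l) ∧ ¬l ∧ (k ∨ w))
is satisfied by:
  {l: False}


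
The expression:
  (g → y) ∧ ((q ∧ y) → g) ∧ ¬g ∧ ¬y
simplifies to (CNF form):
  ¬g ∧ ¬y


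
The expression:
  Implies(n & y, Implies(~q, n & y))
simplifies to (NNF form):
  True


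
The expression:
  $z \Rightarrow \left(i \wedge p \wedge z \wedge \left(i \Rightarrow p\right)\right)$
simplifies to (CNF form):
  $\left(i \vee \neg z\right) \wedge \left(p \vee \neg z\right)$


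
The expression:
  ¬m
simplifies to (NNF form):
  ¬m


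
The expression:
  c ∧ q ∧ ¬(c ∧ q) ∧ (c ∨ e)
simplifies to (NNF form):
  False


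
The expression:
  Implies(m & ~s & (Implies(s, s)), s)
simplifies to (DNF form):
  s | ~m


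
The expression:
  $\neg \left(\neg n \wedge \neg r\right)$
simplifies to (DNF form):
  $n \vee r$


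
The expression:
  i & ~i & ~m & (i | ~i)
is never true.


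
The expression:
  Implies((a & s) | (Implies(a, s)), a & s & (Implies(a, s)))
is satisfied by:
  {a: True}


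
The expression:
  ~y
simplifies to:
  ~y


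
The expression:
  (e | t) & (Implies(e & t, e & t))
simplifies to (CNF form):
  e | t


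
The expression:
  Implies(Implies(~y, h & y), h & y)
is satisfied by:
  {h: True, y: False}
  {y: False, h: False}
  {y: True, h: True}


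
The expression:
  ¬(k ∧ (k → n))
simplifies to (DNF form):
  ¬k ∨ ¬n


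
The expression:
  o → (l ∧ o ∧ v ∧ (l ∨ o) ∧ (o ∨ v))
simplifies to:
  (l ∧ v) ∨ ¬o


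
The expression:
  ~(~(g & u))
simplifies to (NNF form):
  g & u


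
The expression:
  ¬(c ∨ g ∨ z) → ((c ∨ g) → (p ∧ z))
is always true.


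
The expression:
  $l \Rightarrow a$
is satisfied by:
  {a: True, l: False}
  {l: False, a: False}
  {l: True, a: True}


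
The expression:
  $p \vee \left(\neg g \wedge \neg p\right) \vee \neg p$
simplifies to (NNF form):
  $\text{True}$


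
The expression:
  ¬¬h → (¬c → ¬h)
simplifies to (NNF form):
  c ∨ ¬h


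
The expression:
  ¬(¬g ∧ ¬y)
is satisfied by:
  {y: True, g: True}
  {y: True, g: False}
  {g: True, y: False}


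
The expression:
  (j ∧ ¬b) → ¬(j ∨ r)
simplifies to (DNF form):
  b ∨ ¬j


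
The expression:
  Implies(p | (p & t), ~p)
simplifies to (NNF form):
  ~p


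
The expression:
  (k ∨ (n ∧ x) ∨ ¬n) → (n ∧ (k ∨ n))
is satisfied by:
  {n: True}


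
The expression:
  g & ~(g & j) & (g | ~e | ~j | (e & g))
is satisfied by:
  {g: True, j: False}


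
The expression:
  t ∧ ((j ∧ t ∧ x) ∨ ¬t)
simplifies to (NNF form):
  j ∧ t ∧ x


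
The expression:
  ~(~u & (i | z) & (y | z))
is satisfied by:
  {u: True, i: False, z: False, y: False}
  {y: True, u: True, i: False, z: False}
  {u: True, i: True, y: False, z: False}
  {y: True, u: True, i: True, z: False}
  {z: True, u: True, y: False, i: False}
  {z: True, u: True, y: True, i: False}
  {z: True, u: True, i: True, y: False}
  {y: True, z: True, u: True, i: True}
  {z: False, i: False, u: False, y: False}
  {y: True, z: False, i: False, u: False}
  {i: True, z: False, u: False, y: False}


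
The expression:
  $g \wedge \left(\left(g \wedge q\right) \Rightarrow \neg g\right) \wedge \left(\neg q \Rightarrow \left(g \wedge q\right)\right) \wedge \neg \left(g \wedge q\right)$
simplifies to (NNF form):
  $\text{False}$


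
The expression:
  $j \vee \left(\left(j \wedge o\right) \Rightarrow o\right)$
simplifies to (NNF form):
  $\text{True}$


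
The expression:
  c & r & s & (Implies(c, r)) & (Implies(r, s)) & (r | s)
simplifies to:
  c & r & s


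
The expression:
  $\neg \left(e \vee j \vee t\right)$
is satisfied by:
  {e: False, t: False, j: False}


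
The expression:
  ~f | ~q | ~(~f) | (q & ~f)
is always true.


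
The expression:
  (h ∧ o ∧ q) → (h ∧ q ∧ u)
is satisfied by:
  {u: True, h: False, q: False, o: False}
  {o: False, h: False, u: False, q: False}
  {o: True, u: True, h: False, q: False}
  {o: True, h: False, u: False, q: False}
  {q: True, u: True, o: False, h: False}
  {q: True, o: False, h: False, u: False}
  {q: True, o: True, u: True, h: False}
  {q: True, o: True, h: False, u: False}
  {u: True, h: True, q: False, o: False}
  {h: True, q: False, u: False, o: False}
  {o: True, h: True, u: True, q: False}
  {o: True, h: True, q: False, u: False}
  {u: True, h: True, q: True, o: False}
  {h: True, q: True, o: False, u: False}
  {o: True, h: True, q: True, u: True}


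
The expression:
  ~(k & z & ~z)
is always true.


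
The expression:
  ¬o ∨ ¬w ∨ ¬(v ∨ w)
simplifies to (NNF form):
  ¬o ∨ ¬w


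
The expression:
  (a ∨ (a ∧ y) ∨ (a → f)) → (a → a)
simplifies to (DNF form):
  True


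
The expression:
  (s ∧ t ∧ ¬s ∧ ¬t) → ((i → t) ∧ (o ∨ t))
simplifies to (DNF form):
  True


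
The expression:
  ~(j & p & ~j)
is always true.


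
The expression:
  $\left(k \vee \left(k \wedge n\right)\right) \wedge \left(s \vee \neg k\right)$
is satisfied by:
  {s: True, k: True}


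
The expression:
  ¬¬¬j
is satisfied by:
  {j: False}


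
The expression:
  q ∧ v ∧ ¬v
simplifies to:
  False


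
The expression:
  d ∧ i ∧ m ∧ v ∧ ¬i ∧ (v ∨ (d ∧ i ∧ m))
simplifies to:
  False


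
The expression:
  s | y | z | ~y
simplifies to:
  True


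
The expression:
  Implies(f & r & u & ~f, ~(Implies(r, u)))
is always true.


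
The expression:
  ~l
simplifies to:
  ~l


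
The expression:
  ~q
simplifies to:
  ~q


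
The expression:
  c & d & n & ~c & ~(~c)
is never true.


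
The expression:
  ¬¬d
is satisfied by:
  {d: True}


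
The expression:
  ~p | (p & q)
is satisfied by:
  {q: True, p: False}
  {p: False, q: False}
  {p: True, q: True}


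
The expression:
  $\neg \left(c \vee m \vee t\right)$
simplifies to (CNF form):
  $\neg c \wedge \neg m \wedge \neg t$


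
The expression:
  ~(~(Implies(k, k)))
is always true.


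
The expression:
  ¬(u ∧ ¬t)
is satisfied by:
  {t: True, u: False}
  {u: False, t: False}
  {u: True, t: True}


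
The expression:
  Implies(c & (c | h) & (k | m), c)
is always true.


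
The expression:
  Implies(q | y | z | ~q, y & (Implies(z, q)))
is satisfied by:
  {q: True, y: True, z: False}
  {y: True, z: False, q: False}
  {q: True, z: True, y: True}


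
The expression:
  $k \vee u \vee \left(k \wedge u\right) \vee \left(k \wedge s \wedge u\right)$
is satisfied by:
  {k: True, u: True}
  {k: True, u: False}
  {u: True, k: False}


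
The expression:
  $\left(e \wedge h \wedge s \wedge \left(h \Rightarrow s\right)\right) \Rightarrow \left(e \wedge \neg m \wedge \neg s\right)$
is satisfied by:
  {s: False, e: False, h: False}
  {h: True, s: False, e: False}
  {e: True, s: False, h: False}
  {h: True, e: True, s: False}
  {s: True, h: False, e: False}
  {h: True, s: True, e: False}
  {e: True, s: True, h: False}


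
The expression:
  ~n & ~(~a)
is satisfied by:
  {a: True, n: False}


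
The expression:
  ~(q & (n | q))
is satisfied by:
  {q: False}


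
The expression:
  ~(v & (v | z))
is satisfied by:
  {v: False}


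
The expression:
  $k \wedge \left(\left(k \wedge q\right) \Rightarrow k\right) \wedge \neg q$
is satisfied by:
  {k: True, q: False}


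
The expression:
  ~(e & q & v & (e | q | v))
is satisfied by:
  {v: False, q: False, e: False}
  {e: True, v: False, q: False}
  {q: True, v: False, e: False}
  {e: True, q: True, v: False}
  {v: True, e: False, q: False}
  {e: True, v: True, q: False}
  {q: True, v: True, e: False}


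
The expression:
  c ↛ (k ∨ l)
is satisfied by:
  {c: True, l: False, k: False}


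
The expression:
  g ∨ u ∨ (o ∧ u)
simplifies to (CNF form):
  g ∨ u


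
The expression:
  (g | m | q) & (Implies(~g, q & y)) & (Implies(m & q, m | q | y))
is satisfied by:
  {q: True, g: True, y: True}
  {q: True, g: True, y: False}
  {g: True, y: True, q: False}
  {g: True, y: False, q: False}
  {q: True, y: True, g: False}


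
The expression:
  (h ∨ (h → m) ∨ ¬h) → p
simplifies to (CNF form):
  p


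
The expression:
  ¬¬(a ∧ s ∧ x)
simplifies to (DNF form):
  a ∧ s ∧ x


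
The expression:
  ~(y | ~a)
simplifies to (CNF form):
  a & ~y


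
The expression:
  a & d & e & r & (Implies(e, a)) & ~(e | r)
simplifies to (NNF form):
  False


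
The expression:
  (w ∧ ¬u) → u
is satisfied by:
  {u: True, w: False}
  {w: False, u: False}
  {w: True, u: True}


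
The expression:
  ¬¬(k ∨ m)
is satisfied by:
  {k: True, m: True}
  {k: True, m: False}
  {m: True, k: False}


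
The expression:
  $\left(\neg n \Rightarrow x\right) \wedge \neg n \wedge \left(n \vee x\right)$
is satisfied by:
  {x: True, n: False}


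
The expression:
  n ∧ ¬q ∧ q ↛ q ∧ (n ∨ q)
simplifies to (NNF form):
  False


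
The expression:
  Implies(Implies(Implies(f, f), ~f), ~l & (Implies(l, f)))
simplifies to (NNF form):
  f | ~l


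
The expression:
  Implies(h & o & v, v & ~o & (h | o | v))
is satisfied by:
  {h: False, v: False, o: False}
  {o: True, h: False, v: False}
  {v: True, h: False, o: False}
  {o: True, v: True, h: False}
  {h: True, o: False, v: False}
  {o: True, h: True, v: False}
  {v: True, h: True, o: False}


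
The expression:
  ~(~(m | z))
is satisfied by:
  {z: True, m: True}
  {z: True, m: False}
  {m: True, z: False}


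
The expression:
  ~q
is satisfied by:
  {q: False}


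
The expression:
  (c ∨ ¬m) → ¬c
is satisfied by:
  {c: False}


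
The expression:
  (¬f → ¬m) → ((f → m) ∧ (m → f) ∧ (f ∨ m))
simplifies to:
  m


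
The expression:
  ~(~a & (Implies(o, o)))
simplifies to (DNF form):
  a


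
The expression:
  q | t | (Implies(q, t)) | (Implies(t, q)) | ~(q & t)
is always true.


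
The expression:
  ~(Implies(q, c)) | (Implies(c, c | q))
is always true.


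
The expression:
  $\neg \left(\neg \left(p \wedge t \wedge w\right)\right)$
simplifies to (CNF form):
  $p \wedge t \wedge w$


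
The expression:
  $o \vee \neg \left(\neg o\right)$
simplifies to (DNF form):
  $o$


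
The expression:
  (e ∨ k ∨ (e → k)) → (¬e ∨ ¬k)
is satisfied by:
  {k: False, e: False}
  {e: True, k: False}
  {k: True, e: False}


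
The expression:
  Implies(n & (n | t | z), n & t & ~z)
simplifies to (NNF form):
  ~n | (t & ~z)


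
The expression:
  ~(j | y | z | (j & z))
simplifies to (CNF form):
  ~j & ~y & ~z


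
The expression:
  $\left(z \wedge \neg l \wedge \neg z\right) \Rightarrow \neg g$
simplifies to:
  $\text{True}$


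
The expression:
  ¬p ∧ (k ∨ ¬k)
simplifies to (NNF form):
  ¬p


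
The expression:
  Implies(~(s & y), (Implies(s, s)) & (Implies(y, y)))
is always true.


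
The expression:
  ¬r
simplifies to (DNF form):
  ¬r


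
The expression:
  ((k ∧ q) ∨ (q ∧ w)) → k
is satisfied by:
  {k: True, w: False, q: False}
  {w: False, q: False, k: False}
  {k: True, q: True, w: False}
  {q: True, w: False, k: False}
  {k: True, w: True, q: False}
  {w: True, k: False, q: False}
  {k: True, q: True, w: True}


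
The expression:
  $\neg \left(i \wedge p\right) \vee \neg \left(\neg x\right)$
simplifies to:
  $x \vee \neg i \vee \neg p$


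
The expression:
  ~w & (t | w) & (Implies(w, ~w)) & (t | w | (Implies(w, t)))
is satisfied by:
  {t: True, w: False}


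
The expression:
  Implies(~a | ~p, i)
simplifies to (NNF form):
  i | (a & p)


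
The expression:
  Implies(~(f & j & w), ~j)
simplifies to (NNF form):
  ~j | (f & w)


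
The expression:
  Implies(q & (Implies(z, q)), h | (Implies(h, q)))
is always true.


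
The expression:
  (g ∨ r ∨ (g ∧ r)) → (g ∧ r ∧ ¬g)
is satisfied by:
  {g: False, r: False}


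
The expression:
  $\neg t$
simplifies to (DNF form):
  $\neg t$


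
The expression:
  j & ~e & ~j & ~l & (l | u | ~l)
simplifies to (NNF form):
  False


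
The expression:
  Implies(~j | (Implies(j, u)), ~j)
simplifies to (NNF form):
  ~j | ~u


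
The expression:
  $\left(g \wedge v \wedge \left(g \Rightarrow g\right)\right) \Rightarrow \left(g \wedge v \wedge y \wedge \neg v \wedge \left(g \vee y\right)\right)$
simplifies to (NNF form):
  $\neg g \vee \neg v$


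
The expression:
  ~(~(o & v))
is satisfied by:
  {o: True, v: True}


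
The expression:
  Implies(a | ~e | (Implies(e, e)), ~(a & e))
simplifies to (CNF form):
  ~a | ~e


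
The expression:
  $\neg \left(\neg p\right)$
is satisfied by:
  {p: True}


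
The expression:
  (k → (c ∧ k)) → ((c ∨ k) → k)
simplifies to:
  k ∨ ¬c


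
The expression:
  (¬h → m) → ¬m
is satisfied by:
  {m: False}


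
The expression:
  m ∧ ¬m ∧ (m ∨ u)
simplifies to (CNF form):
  False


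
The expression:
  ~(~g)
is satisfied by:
  {g: True}


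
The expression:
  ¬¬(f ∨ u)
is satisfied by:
  {u: True, f: True}
  {u: True, f: False}
  {f: True, u: False}


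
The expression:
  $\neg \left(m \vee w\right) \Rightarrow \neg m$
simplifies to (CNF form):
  $\text{True}$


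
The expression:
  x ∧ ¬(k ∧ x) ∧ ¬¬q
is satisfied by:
  {x: True, q: True, k: False}


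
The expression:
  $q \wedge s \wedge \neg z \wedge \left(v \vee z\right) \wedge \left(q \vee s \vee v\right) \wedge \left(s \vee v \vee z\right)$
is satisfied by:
  {s: True, q: True, v: True, z: False}


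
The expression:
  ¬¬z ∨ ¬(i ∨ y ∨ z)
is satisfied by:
  {z: True, i: False, y: False}
  {y: True, z: True, i: False}
  {z: True, i: True, y: False}
  {y: True, z: True, i: True}
  {y: False, i: False, z: False}


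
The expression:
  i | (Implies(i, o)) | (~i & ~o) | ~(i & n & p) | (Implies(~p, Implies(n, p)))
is always true.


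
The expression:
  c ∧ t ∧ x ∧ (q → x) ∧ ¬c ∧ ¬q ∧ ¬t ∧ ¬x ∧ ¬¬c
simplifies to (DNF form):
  False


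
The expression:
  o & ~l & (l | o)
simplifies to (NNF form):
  o & ~l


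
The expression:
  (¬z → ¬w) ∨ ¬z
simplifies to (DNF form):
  True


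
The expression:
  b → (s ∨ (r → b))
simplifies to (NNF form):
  True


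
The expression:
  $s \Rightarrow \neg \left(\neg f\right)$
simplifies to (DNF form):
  $f \vee \neg s$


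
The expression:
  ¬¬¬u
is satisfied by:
  {u: False}


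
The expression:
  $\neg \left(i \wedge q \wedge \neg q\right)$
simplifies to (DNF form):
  $\text{True}$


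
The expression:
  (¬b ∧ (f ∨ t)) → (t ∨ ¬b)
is always true.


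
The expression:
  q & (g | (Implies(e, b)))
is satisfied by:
  {b: True, g: True, q: True, e: False}
  {b: True, q: True, e: False, g: False}
  {g: True, q: True, e: False, b: False}
  {q: True, g: False, e: False, b: False}
  {b: True, e: True, q: True, g: True}
  {b: True, e: True, q: True, g: False}
  {e: True, q: True, g: True, b: False}


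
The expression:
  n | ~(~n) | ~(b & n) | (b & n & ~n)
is always true.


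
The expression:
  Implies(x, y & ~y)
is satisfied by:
  {x: False}


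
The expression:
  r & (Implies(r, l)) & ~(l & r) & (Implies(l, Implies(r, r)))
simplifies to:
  False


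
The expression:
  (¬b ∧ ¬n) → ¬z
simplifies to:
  b ∨ n ∨ ¬z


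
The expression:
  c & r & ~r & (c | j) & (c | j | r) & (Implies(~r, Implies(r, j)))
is never true.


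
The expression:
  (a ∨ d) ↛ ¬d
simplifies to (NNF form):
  d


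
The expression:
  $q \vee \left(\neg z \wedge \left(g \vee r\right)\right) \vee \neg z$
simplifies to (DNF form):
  $q \vee \neg z$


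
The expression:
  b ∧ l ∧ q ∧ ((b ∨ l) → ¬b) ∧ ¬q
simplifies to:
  False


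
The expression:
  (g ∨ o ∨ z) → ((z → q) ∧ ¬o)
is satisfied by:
  {q: True, o: False, z: False}
  {o: False, z: False, q: False}
  {q: True, z: True, o: False}


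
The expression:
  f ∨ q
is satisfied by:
  {q: True, f: True}
  {q: True, f: False}
  {f: True, q: False}


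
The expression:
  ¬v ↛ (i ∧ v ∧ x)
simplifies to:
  ¬v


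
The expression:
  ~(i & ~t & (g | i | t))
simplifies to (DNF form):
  t | ~i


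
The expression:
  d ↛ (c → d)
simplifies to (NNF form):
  False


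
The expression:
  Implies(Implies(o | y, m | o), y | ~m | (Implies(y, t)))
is always true.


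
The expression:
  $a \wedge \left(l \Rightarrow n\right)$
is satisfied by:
  {a: True, n: True, l: False}
  {a: True, l: False, n: False}
  {a: True, n: True, l: True}


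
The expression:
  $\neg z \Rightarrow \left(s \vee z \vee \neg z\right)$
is always true.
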